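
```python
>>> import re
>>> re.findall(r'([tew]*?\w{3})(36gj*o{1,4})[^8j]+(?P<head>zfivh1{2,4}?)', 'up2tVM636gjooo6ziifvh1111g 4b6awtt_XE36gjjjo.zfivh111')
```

With the lazy modifier that quantifier settles for the fewest repetitions that let the rest of the pattern succeed (the atoms after it are unaffected and can still be greedy).
Multiple groups make `findall` return tuples — one 3-tuple for the one match.

[('wtt_XE', '36gjjjo', 'zfivh11')]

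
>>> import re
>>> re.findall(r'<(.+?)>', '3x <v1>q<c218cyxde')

Scanning left to right: at [3:7] match '<v1>', group 1 = 'v1'.
`findall` collects group 1 from the one match (1 total).

['v1']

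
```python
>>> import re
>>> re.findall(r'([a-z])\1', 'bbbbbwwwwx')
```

`\1` has to match the exact text group 1 already captured.
Matches: at [0:2] match 'bb', group 1 = 'b'; at [2:4] match 'bb', group 1 = 'b'; at [5:7] match 'ww', group 1 = 'w'; at [7:9] match 'ww', group 1 = 'w'.
One capturing group, so `findall` returns just the captured substring from each match — 4 in all.

['b', 'b', 'w', 'w']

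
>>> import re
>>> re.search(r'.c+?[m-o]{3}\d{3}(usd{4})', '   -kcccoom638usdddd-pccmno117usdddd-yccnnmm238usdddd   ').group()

'kcccoom638usdddd'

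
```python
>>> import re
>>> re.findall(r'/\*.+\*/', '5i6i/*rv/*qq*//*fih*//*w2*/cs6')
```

With no groups in the pattern, `findall` gives back each whole match — 1 here.

['/*rv/*qq*//*fih*//*w2*/']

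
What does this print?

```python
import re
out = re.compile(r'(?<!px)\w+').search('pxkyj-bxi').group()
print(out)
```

The negative lookahead/lookbehind blocks any match where the forbidden context is present.
`re.search` tries every starting position until one works.
The match spans [0:5] → 'pxkyj'.

pxkyj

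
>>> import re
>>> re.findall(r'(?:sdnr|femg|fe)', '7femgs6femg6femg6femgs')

Alternation isn't longest-match — the leftmost alternative that fits at this position is chosen.
Walking the string: at [1:5] → 'femg'; at [7:11] → 'femg'; at [12:16] → 'femg'; at [17:21] → 'femg'.
No capturing groups, so `findall` returns the 4 full match strings.

['femg', 'femg', 'femg', 'femg']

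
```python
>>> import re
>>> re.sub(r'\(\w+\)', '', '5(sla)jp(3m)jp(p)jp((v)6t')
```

'5jpjpjp(6t'

Matches: at [1:6] → '(sla)'; at [8:12] → '(3m)'; at [14:17] → '(p)'; at [20:23] → '(v)'.
Each match is replaced by ''.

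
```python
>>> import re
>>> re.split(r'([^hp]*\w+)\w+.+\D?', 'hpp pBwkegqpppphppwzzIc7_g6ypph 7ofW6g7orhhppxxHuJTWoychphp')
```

['', 'hp', '']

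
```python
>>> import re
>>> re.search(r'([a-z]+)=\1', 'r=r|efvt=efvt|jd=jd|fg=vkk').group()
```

`\1` is not a pattern — it's the concrete string captured by group 1, re-applied verbatim.
The match spans [0:3] → 'r=r'.

'r=r'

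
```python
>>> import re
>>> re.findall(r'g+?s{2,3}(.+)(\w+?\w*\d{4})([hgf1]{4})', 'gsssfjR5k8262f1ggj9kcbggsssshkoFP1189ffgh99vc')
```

Pattern: one or more of the literal 'g' (lazy), then 2 to 3 of the literal 's'; then one or more of any character (captured); then one or more of a word character (lazy), then zero or more of a word character, then exactly 4 of a digit (captured); then exactly 4 of one of [hgf1] (captured).
Walking the string: at [0:41] match 'gsssfjR5k8262f1ggj9kcbggsssshkoFP1189ffgh', groups = ('fjR5k8262f1ggj9kcbggsssshkoF', 'P1189', 'ffgh').
Multiple groups make `findall` return tuples — one 3-tuple for the one match.

[('fjR5k8262f1ggj9kcbggsssshkoF', 'P1189', 'ffgh')]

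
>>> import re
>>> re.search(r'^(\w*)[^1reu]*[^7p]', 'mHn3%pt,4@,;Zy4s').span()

(0, 16)

This matches anchored at the start of the string; then zero or more of a word character (captured); then zero or more of any character except [1reu]; then any character except [7p].
Unlike `match`, `search` isn't anchored — it looks for the pattern anywhere in the string.
The match spans [0:16] → 'mHn3%pt,4@,;Zy4s'.
Captured: group 1 = 'mHn3'.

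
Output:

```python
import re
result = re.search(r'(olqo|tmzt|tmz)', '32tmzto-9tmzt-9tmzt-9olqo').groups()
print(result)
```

('tmzt',)

Branches in `(...|...)` are attempted left-to-right; the first branch that allows the whole pattern to succeed is taken.
`re.search` scans for the first position where the pattern succeeds.
The match spans [2:6] → 'tmzt'.
Captured: group 1 = 'tmzt'.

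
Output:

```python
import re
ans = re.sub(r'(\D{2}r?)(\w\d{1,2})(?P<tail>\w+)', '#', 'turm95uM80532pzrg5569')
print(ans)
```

This matches exactly 2 of a non-digit, then optionally a literal 'r' (captured); then a word character, then 1 to 2 of a digit (captured); then one or more of a word character (captured as 'tail').
`sub` substitutes '#' at each match site.

#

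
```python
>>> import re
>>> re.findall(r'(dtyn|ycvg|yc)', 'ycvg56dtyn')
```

The regex engine tests alternatives in the order written; an earlier branch that matches wins even if a later one would match more.
Matches: at [0:4] match 'ycvg', group 1 = 'ycvg'; at [6:10] match 'dtyn', group 1 = 'dtyn'.
With a single group, `findall` returns only what that group captured — 2 items.

['ycvg', 'dtyn']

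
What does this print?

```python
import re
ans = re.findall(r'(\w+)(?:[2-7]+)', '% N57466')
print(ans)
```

['N5746']

The pattern matches one or more of a word character (captured); then one or more of a character in [2-7] (non-capturing group).
With a single group, `findall` returns only what that group captured — 1 item.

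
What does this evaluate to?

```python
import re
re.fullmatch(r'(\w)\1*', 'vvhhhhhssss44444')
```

None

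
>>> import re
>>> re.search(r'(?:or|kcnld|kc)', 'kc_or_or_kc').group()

'kc'

The match spans [0:2] → 'kc'.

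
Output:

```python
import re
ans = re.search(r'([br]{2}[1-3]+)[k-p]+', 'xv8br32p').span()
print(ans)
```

(3, 8)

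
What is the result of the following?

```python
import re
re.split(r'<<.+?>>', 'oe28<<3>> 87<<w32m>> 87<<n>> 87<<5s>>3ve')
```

Lazy quantifiers expand one character at a time until the remainder of the pattern can match.
The string is cut at each match, leaving 5 pieces.

['oe28', ' 87', ' 87', ' 87', '3ve']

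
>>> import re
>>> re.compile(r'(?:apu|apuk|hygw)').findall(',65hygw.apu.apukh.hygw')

['hygw', 'apu', 'apu', 'hygw']

Alternation isn't longest-match — the leftmost alternative that fits at this position is chosen.
Scanning left to right: at [3:7] → 'hygw'; at [8:11] → 'apu'; at [12:15] → 'apu'; at [18:22] → 'hygw'.
Since nothing is captured, `findall` lists the 4 matched substrings directly.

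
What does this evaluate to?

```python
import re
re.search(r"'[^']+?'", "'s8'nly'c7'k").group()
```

The match spans [0:4] → "'s8'".

"'s8'"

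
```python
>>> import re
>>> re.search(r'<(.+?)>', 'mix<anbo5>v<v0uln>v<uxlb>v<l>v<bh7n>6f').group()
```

'<anbo5>'

Because the quantifier is non-greedy, it stops expanding at the earliest point where the rest of the pattern can succeed.
The match spans [3:10] → '<anbo5>'.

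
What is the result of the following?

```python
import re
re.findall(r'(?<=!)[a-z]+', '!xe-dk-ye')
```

Because the assertion is zero-width, the text it checks is not consumed and won't appear in the result.
Walking the string: at [1:3] → 'xe'.
No capturing groups, so `findall` returns the 1 full match string.

['xe']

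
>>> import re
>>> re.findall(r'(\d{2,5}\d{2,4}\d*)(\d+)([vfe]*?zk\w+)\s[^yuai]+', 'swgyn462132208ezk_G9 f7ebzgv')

[('46213220', '8', 'ezk_G9')]

Pattern: 2 to 5 of a digit, then 2 to 4 of a digit, then zero or more of a digit (captured); then one or more of a digit (captured); then zero or more of one of [vfe] (lazy), then the literal 'zk', then one or more of a word character (captured); then whitespace, then one or more of any character except [yuai].
Matches: at [5:28] match '462132208ezk_G9 f7ebzgv', groups = ('46213220', '8', 'ezk_G9').
With 3 capturing groups, `findall` returns a 3-tuple per match.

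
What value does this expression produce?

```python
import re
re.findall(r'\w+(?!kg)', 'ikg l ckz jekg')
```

['ikg', 'l', 'ckz', 'jekg']

The negative lookahead/lookbehind blocks any match where the forbidden context is present.
With no groups in the pattern, `findall` gives back each whole match — 4 here.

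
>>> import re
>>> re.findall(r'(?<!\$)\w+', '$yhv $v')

The negative lookaround is zero-width — it rules out positions where the adjacent text would match, without consuming anything.
Walking the string: at [2:4] → 'hv'.
With no groups in the pattern, `findall` gives back each whole match — 1 here.

['hv']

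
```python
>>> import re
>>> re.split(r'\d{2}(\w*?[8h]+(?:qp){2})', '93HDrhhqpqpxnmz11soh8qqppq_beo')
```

['', 'HDrhhqpqp', 'xnmz11soh8qqppq_beo']

This matches exactly 2 of a digit; then zero or more of a word character (lazy), then one or more of one of [8h], then the literal 'qp' repeated 2 times (captured).
Matches to split on: at [0:11] → '93HDrhhqpqp'.
Because the pattern has a capturing group, `split` also inserts each captured text between the pieces.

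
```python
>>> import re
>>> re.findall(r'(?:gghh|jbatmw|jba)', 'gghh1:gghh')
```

['gghh', 'gghh']

Since nothing is captured, `findall` lists the 2 matched substrings directly.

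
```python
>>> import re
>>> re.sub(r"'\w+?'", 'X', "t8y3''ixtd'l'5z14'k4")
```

"t8y3'XlXk4"

Matches: at [5:11] → "'ixtd'"; at [12:18] → "'5z14'".
Every occurrence is swapped for 'X'.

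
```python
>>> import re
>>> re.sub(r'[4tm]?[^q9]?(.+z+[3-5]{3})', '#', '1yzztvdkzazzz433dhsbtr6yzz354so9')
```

'#so9'

The pattern matches optionally one of [4tm], then optionally any character except [q9]; then one or more of any character, then one or more of a literal 'z', then exactly 3 of a character in [3-5] (captured).
Matches: at [0:29] → '1yzztvdkzazzz433dhsbtr6yzz354'.
Every occurrence is swapped for '#'.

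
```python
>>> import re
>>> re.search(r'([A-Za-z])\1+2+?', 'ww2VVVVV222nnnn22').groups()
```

('w',)

After group 1 captures some text, `\1` only succeeds where that same text appears again.
`search` walks the string left to right and returns the first match it finds.
The match spans [0:3] → 'ww2'.
Captured: group 1 = 'w'.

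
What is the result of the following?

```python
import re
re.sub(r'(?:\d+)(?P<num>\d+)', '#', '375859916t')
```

`sub` substitutes '#' at each match site.

'#t'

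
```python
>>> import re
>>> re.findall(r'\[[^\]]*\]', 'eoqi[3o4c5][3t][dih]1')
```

['[3o4c5]', '[3t]', '[dih]']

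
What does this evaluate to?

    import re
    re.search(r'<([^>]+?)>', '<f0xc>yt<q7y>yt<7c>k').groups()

('f0xc',)

The match spans [0:6] → '<f0xc>'.
Captured: group 1 = 'f0xc'.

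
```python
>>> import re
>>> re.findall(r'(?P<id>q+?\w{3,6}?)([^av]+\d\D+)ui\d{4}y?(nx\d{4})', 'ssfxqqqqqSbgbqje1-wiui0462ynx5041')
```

[('qqqq', 'qSbgbqje1-wi', 'nx5041')]

This matches one or more of the literal 'q' (lazy), then 3 to 6 of a word character (lazy) (captured as 'id'); then one or more of any character except [av], then a digit, then one or more of a non-digit (captured); then the literal 'ui', then exactly 4 of a digit, then optionally a literal 'y'; then the literal 'nx', then exactly 4 of a digit (captured).
A non-greedy quantifier consumes as few characters as it can — just enough that the remainder of the pattern still matches from where it stops; whatever follows it matches normally.
Walking the string: at [4:33] match 'qqqqqSbgbqje1-wiui0462ynx5041', groups = ('qqqq', 'qSbgbqje1-wi', 'nx5041').
Multiple groups make `findall` return tuples — one 3-tuple for the one match.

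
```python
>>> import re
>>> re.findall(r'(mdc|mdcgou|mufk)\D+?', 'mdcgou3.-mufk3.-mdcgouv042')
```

['mdc', 'mdc']

Alternation isn't longest-match — the leftmost alternative that fits at this position is chosen.
`findall` collects group 1 from each match (2 total).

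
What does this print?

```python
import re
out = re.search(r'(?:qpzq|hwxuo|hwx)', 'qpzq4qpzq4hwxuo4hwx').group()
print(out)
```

Unlike `match`, `search` isn't anchored — it looks for the pattern anywhere in the string.
The match spans [0:4] → 'qpzq'.

qpzq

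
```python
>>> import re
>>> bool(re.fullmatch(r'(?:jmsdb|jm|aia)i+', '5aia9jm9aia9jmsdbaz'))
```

False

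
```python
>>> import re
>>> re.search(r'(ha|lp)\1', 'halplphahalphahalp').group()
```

'lplp'

The backreference `\1` re-matches whatever the first group consumed, character for character.
`re.search` tries every starting position until one works.
The match spans [2:6] → 'lplp'.
Captured: group 1 = 'lp'.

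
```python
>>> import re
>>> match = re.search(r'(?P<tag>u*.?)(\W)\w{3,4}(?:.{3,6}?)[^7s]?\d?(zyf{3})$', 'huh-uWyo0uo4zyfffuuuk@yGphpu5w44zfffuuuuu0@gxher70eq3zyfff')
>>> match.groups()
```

('uuuuu0', '@', 'zyfff')

The match spans [36:58] → 'uuuuu0@gxher70eq3zyfff'.
Captured: group 1 = 'uuuuu0', group 2 = '@', group 3 = 'zyfff'.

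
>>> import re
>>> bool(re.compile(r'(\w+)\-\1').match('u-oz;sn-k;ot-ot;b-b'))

False

With `match`, the pattern is implicitly anchored at the beginning.
Here the pattern fails at index 0, so the call returns None, and `bool(None)` is False.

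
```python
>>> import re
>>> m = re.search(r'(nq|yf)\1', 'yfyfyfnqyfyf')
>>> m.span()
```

(0, 4)

The backreference `\1` re-matches whatever the first group consumed, character for character.
The match spans [0:4] → 'yfyf'.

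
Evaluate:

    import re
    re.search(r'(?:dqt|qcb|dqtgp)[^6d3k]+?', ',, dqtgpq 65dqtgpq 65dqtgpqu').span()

(3, 7)

Branches in `(...|...)` are attempted left-to-right; the first branch that allows the whole pattern to succeed is taken.
Unlike `match`, `search` isn't anchored — it looks for the pattern anywhere in the string.
The match spans [3:7] → 'dqtg'.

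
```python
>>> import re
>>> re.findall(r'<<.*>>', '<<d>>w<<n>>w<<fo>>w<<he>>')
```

['<<d>>w<<n>>w<<fo>>w<<he>>']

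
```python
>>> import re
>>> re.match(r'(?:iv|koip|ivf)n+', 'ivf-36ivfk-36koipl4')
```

`match` is anchored at position 0; if the pattern doesn't fit there, it returns None.
Here the pattern fails at index 0, so the call returns None.

None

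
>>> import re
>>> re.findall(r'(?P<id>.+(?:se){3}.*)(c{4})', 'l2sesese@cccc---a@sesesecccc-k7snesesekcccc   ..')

The pattern matches one or more of any character, then the literal 'se' repeated 3 times, then zero or more of any character (captured as 'id'); then exactly 4 of a literal 'c' (captured).
Matches: at [0:43] match 'l2sesese@cccc---a@sesesecccc-k7snesesekcccc', groups = ('l2sesese@cccc---a@sesesecccc-k7snesesek', 'cccc').
Multiple groups make `findall` return tuples — one 2-tuple for the one match.

[('l2sesese@cccc---a@sesesecccc-k7snesesek', 'cccc')]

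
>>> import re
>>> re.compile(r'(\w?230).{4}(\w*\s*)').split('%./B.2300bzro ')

This matches optionally a word character, then the literal '230' (captured); then exactly 4 of any character; then zero or more of a word character, then zero or more of whitespace (captured).
`re.split` interleaves the captured-group text with the surrounding fragments.

['%./B.', '230', 'o ', '']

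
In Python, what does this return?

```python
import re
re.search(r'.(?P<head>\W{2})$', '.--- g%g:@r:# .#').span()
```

(13, 16)

This matches any character; then exactly 2 of a non-word character (captured as 'head'); then anchored at the end.
`re.search` tries every starting position until one works.
The match spans [13:16] → ' .#'.
Captured: group 1 = '.#'.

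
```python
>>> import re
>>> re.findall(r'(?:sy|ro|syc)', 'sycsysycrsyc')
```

Alternation tries branches left to right and keeps the first one that lets the overall match succeed at that position.
`findall` yields the raw match text (4 of them) because the pattern has no groups.

['sy', 'sy', 'sy', 'sy']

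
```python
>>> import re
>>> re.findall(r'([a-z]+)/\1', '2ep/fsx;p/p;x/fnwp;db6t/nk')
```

['p']

`\1` is not a pattern — it's the concrete string captured by group 1, re-applied verbatim.
With a single group, `findall` returns only what that group captured — 1 item.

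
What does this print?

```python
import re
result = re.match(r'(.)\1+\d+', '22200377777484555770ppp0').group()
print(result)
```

22200377777484555770

`re.match` only tries the pattern at the start of the string.
The match spans [0:20] → '22200377777484555770'.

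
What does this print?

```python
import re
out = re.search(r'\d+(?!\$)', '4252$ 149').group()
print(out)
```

Because the assertion is negative and zero-width, positions next to the forbidden text are skipped.
`search` walks the string left to right and returns the first match it finds.
The match spans [0:3] → '425'.

425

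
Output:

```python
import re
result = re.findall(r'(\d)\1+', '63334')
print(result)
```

After group 1 captures some text, `\1` only succeeds where that same text appears again.
One capturing group, so `findall` returns just the captured substring from the one match — 1 in all.

['3']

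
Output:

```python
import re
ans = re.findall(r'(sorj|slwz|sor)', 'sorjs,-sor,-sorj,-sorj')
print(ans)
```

['sorj', 'sor', 'sorj', 'sorj']

Alternation tries branches left to right and keeps the first one that lets the overall match succeed at that position.
With a single group, `findall` returns only what that group captured — 4 items.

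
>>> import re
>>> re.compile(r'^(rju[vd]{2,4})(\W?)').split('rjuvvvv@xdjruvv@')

Because the pattern has a capturing group, `split` also inserts each captured text between the pieces.

['', 'rjuvvvv', '@', 'xdjruvv@']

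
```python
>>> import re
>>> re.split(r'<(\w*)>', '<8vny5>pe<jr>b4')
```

Matches to split on: at [0:7] → '<8vny5>'; at [9:13] → '<jr>'.
`re.split` interleaves the captured-group text with the surrounding fragments.

['', '8vny5', 'pe', 'jr', 'b4']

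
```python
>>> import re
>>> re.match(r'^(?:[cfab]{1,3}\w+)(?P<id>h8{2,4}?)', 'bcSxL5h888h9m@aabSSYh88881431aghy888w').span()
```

(0, 9)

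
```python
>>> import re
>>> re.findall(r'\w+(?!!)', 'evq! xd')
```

['ev', 'xd']

The negative lookaround is zero-width — it rules out positions where the adjacent text would match, without consuming anything.
Matches: at [0:2] → 'ev'; at [5:7] → 'xd'.
No capturing groups, so `findall` returns the 2 full match strings.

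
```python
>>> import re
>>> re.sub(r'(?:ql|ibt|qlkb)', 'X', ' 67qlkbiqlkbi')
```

' 67XkbiXkbi'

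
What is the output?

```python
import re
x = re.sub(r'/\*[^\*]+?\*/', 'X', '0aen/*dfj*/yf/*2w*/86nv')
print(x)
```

0aenXyfX86nv

Matches: at [4:11] → '/*dfj*/'; at [13:19] → '/*2w*/'.
`sub` substitutes 'X' at each match site.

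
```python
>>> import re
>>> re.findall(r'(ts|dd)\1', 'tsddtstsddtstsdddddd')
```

['ts', 'ts', 'dd']

The backreference `\1` re-matches whatever the first group consumed, character for character.
`findall` collects group 1 from each match (3 total).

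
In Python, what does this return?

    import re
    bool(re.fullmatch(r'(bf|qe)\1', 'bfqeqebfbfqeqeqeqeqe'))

False

After group 1 captures some text, `\1` only succeeds where that same text appears again.
`re.fullmatch` is like wrapping the pattern in `^…$` (in single-line mode).
Here the string isn't matched end-to-end, so the call returns None, and `bool(None)` is False.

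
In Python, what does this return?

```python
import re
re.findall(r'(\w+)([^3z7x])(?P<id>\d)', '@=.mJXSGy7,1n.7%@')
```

[('mJXSGy7', ',', '1'), ('n', '.', '7')]

The pattern matches one or more of a word character (captured); then any character except [3z7x] (captured); then a digit (captured as 'id').
Multiple groups make `findall` return tuples — one 3-tuple for each match.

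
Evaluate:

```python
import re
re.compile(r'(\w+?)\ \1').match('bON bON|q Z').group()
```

After group 1 captures some text, `\1` only succeeds where that same text appears again.
With `match`, the pattern is implicitly anchored at the beginning.
The match spans [0:7] → 'bON bON'.
Captured: group 1 = 'bON'.

'bON bON'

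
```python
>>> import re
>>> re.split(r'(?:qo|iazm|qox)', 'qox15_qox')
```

['', 'x15_', 'x']

`|` is ordered: at each position the engine commits to the first alternative that works.
The string is cut at each match, leaving 3 pieces.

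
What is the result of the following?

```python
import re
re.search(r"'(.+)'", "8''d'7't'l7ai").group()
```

The match spans [1:9] → "''d'7't'".

"''d'7't'"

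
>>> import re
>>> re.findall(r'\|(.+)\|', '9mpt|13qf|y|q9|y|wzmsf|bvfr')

['13qf|y|q9|y|wzmsf']

Matches: at [4:23] match '|13qf|y|q9|y|wzmsf|', group 1 = '13qf|y|q9|y|wzmsf'.
With a single group, `findall` returns only what that group captured — 1 item.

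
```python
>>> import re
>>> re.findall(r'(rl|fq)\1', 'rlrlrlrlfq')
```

['rl', 'rl']

A backreference is literal: `\1` must see the identical characters the first group matched.
One capturing group, so `findall` returns just the captured substring from each match — 2 in all.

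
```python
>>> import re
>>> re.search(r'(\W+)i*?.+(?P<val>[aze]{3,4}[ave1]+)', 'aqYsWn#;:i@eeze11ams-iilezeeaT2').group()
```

The pattern matches one or more of a non-word character (captured); then zero or more of a literal 'i' (lazy), then one or more of any character; then 3 to 4 of one of [aze], then one or more of one of [ave1] (captured as 'val').
The match spans [6:29] → '#;:i@eeze11ams-iilezeea'.

'#;:i@eeze11ams-iilezeea'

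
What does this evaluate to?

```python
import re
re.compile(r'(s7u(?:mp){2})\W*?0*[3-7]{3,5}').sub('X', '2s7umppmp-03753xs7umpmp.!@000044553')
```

The pattern matches the literal 's7u', then the literal 'mp' repeated 2 times (captured); then zero or more of a non-word character (lazy), then zero or more of a literal '0'; then 3 to 5 of a character in [3-7].
Every occurrence is swapped for 'X'.

'2s7umppmp-03753xX'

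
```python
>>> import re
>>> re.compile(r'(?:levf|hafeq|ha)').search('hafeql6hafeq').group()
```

Alternation isn't longest-match — the leftmost alternative that fits at this position is chosen.
Unlike `match`, `search` isn't anchored — it looks for the pattern anywhere in the string.
The match spans [0:5] → 'hafeq'.

'hafeq'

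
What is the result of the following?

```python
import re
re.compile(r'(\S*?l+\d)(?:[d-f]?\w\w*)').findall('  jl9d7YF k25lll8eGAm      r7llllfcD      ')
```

This matches zero or more of a non-whitespace character (lazy), then one or more of a literal 'l', then a digit (captured); then optionally a character in [d-f], then a word character, then zero or more of a word character (non-capturing group).
Matches: at [2:9] match 'jl9d7YF', group 1 = 'jl9'; at [10:21] match 'k25lll8eGAm', group 1 = 'k25lll8'.
One capturing group, so `findall` returns just the captured substring from each match — 2 in all.

['jl9', 'k25lll8']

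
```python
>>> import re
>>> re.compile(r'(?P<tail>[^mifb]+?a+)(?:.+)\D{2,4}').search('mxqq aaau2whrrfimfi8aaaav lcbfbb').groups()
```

This matches one or more of any character except [mifb] (lazy), then one or more of a literal 'a' (captured as 'tail'); then one or more of any character (non-capturing group); then 2 to 4 of a non-digit.
`search` walks the string left to right and returns the first match it finds.
The match spans [1:32] → 'xqq aaau2whrrfimfi8aaaav lcbfbb'.
Captured: group 1 = 'xqq aaa'.

('xqq aaa',)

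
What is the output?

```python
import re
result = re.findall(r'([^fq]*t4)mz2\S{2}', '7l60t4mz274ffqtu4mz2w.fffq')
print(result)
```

The pattern matches zero or more of any character except [fq], then the literal 't4' (captured); then the literal 'mz2', then exactly 2 of a non-whitespace character.
One capturing group, so `findall` returns just the captured substring from the one match — 1 in all.

['7l60t4']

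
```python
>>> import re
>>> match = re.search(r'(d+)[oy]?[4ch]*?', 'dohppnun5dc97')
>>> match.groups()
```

Pattern: one or more of a literal 'd' (captured); then optionally one of [oy], then zero or more of one of [4ch] (lazy).
Lazy quantifiers expand one character at a time until the remainder of the pattern can match.
`re.search` scans for the first position where the pattern succeeds.
The match spans [0:2] → 'do'.
Captured: group 1 = 'd'.

('d',)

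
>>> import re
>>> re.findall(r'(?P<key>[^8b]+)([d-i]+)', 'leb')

This matches one or more of any character except [8b] (captured as 'key'); then one or more of a character in [d-i] (captured).
2 groups means the one result is a tuple of 2 captured strings — 1 here.

[('l', 'e')]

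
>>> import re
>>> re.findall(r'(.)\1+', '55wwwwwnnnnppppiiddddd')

['5', 'w', 'n', 'p', 'i', 'd']

A backreference is literal: `\1` must see the identical characters the first group matched.
Matches: at [0:2] match '55', group 1 = '5'; at [2:7] match 'wwwww', group 1 = 'w'; at [7:11] match 'nnnn', group 1 = 'n'; at [11:15] match 'pppp', group 1 = 'p'; at [15:17] match 'ii', group 1 = 'i'; ….
`findall` collects group 1 from each match (6 total).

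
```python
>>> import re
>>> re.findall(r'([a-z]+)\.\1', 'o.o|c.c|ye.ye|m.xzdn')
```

['o', 'c', 'ye']

The backreference `\1` re-matches whatever the first group consumed, character for character.
Walking the string: at [0:3] match 'o.o', group 1 = 'o'; at [4:7] match 'c.c', group 1 = 'c'; at [8:13] match 'ye.ye', group 1 = 'ye'.
With a single group, `findall` returns only what that group captured — 3 items.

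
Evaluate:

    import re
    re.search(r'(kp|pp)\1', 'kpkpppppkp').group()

'kpkp'

`\1` has to match the exact text group 1 already captured.
The match spans [0:4] → 'kpkp'.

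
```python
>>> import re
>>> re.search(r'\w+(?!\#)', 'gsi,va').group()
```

A negative assertion filters positions out without eating any characters.
The match spans [0:3] → 'gsi'.

'gsi'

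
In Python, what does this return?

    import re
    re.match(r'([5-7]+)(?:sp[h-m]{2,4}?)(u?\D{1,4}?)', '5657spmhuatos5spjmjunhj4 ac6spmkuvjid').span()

(0, 10)

This matches one or more of a character in [5-7] (captured); then the literal 'sp', then 2 to 4 of a character in [h-m] (lazy) (non-capturing group); then optionally the literal 'u', then 1 to 4 of a non-digit (lazy) (captured).
A non-greedy quantifier consumes as few characters as it can — just enough that the remainder of the pattern still matches from where it stops; whatever follows it matches normally.
With `match`, the pattern is implicitly anchored at the beginning.
The match spans [0:10] → '5657spmhua'.
Captured: group 1 = '5657', group 2 = 'ua'.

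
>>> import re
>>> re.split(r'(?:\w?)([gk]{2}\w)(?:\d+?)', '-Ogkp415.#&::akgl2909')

['-', 'gkp', '15.#&::', 'kgl', '909']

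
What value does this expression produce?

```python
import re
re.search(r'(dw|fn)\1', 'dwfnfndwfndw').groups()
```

('fn',)

`\1` has to match the exact text group 1 already captured.
`re.search` tries every starting position until one works.
The match spans [2:6] → 'fnfn'.
Captured: group 1 = 'fn'.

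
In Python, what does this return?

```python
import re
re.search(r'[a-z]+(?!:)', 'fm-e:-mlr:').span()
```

(0, 2)

Because the assertion is negative and zero-width, positions next to the forbidden text are skipped.
Unlike `match`, `search` isn't anchored — it looks for the pattern anywhere in the string.
The match spans [0:2] → 'fm'.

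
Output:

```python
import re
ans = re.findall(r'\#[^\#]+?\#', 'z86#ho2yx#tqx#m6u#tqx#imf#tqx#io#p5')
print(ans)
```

['#ho2yx#', '#m6u#', '#imf#', '#io#']

Scanning left to right: at [3:10] → '#ho2yx#'; at [13:18] → '#m6u#'; at [21:26] → '#imf#'; at [29:33] → '#io#'.
No capturing groups, so `findall` returns the 4 full match strings.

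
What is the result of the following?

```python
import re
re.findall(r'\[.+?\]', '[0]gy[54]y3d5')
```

Walking the string: at [0:3] → '[0]'; at [5:9] → '[54]'.
With no groups in the pattern, `findall` gives back each whole match — 2 here.

['[0]', '[54]']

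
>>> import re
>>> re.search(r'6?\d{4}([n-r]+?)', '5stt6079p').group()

Pattern: optionally the literal '6', then exactly 4 of a digit; then one or more of a character in [n-r] (lazy) (captured).
`re.search` tries every starting position until one works.
The match spans [4:9] → '6079p'.
Captured: group 1 = 'p'.

'6079p'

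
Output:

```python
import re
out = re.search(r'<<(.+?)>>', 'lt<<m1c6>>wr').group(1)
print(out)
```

The match spans [2:10] → '<<m1c6>>'.
Captured: group 1 = 'm1c6'.

m1c6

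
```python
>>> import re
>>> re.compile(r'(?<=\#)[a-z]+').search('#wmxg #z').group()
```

The `(?=…)`/`(?<=…)` assertion just peeks at neighbouring text; it doesn't advance the match position.
`search` walks the string left to right and returns the first match it finds.
The match spans [1:5] → 'wmxg'.

'wmxg'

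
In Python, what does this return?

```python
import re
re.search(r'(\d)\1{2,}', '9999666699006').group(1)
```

'9'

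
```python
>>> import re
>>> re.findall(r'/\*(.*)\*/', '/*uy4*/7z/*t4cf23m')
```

Matches: at [0:7] match '/*uy4*/', group 1 = 'uy4'.
Because there's exactly one group, `findall` drops the full match and keeps group 1 from the one hit.

['uy4']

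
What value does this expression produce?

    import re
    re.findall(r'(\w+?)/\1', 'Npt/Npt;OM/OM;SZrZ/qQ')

`\1` has to match the exact text group 1 already captured.
Matches: at [0:7] match 'Npt/Npt', group 1 = 'Npt'; at [8:13] match 'OM/OM', group 1 = 'OM'.
With a single group, `findall` returns only what that group captured — 2 items.

['Npt', 'OM']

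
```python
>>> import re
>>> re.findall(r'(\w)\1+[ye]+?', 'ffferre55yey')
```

The backreference `\1` re-matches whatever the first group consumed, character for character.
One capturing group, so `findall` returns just the captured substring from each match — 3 in all.

['f', 'r', '5']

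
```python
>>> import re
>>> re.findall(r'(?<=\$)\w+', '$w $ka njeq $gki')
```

The `(?=…)`/`(?<=…)` assertion just peeks at neighbouring text; it doesn't advance the match position.
Matches: at [1:2] → 'w'; at [4:6] → 'ka'; at [13:16] → 'gki'.
`findall` yields the raw match text (3 of them) because the pattern has no groups.

['w', 'ka', 'gki']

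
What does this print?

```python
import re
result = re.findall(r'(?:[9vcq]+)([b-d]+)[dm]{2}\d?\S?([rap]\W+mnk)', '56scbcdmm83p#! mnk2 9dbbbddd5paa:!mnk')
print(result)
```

This matches one or more of one of [9vcq] (non-capturing group); then one or more of a character in [b-d] (captured); then exactly 2 of one of [dm], then optionally a digit, then optionally a non-whitespace character; then one of [rap], then one or more of a non-word character, then the literal 'mnk' (captured).
Scanning left to right: at [3:18] match 'cbcdmm83p#! mnk', groups = ('bcd', 'p#! mnk').
`findall` packs the 2 group values into a tuple for every match.

[('bcd', 'p#! mnk')]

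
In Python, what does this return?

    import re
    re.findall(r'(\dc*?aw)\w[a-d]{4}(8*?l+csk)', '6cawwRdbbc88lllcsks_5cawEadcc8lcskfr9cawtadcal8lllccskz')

[('5caw', '8lcsk')]

This matches a digit, then zero or more of the literal 'c' (lazy), then the literal 'aw' (captured); then a word character, then exactly 4 of a character in [a-d]; then zero or more of a literal '8' (lazy), then one or more of a literal 'l', then the literal 'csk' (captured).
Multiple groups make `findall` return tuples — one 2-tuple for the one match.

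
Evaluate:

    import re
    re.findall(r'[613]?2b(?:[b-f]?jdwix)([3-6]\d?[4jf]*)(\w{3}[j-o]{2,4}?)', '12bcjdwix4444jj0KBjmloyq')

This matches optionally one of [613], then the literal '2b'; then optionally a character in [b-f], then the literal 'jdw', then the literal 'ix' (non-capturing group); then a character in [3-6], then optionally a digit, then zero or more of one of [4jf] (captured); then exactly 3 of a word character, then 2 to 4 of a character in [j-o] (lazy) (captured).
With the lazy modifier that quantifier settles for the fewest repetitions that let the rest of the pattern succeed (the atoms after it are unaffected and can still be greedy).
Matches: at [0:20] match '12bcjdwix4444jj0KBjm', groups = ('4444jj', '0KBjm').
With 2 capturing groups, `findall` returns a 2-tuple per match.

[('4444jj', '0KBjm')]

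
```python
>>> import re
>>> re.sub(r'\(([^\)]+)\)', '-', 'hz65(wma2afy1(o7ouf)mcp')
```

'hz65-mcp'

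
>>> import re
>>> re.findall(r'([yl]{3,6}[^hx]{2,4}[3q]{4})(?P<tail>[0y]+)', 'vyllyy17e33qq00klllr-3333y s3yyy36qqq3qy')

The pattern matches 3 to 6 of one of [yl], then 2 to 4 of any character except [hx], then exactly 4 of one of [3q] (captured); then one or more of one of [0y] (captured as 'tail').
Walking the string: at [1:15] match 'yllyy17e33qq00', groups = ('yllyy17e33qq', '00'); at [16:26] match 'lllr-3333y', groups = ('lllr-3333', 'y'); at [29:40] match 'yyy36qqq3qy', groups = ('yyy36qqq3q', 'y').
2 groups means each result is a tuple of 2 captured strings — 3 here.

[('yllyy17e33qq', '00'), ('lllr-3333', 'y'), ('yyy36qqq3q', 'y')]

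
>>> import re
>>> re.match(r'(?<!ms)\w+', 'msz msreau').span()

A negative assertion filters positions out without eating any characters.
With `match`, the pattern is implicitly anchored at the beginning.
The match spans [0:3] → 'msz'.

(0, 3)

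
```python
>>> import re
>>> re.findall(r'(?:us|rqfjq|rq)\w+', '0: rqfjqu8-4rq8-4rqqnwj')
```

Walking the string: at [3:10] → 'rqfjqu8'; at [12:15] → 'rq8'; at [17:23] → 'rqqnwj'.
No capturing groups, so `findall` returns the 3 full match strings.

['rqfjqu8', 'rq8', 'rqqnwj']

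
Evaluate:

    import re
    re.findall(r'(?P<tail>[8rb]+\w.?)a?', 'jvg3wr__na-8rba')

The pattern matches one or more of one of [8rb], then a word character, then optionally any character (captured as 'tail'); then optionally a literal 'a'.
Matches: at [5:8] match 'r__', group 1 = 'r__'; at [11:15] match '8rba', group 1 = '8rba'.
Because there's exactly one group, `findall` drops the full match and keeps group 1 from each hit.

['r__', '8rba']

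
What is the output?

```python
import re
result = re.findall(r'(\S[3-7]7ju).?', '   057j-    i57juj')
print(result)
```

One capturing group, so `findall` returns just the captured substring from the one match — 1 in all.

['i57ju']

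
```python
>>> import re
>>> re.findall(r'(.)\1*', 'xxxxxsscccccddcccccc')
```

`\1` has to match the exact text group 1 already captured.
One capturing group, so `findall` returns just the captured substring from each match — 5 in all.

['x', 's', 'c', 'd', 'c']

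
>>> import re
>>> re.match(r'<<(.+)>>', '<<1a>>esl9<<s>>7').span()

(0, 15)

With `match`, the pattern is implicitly anchored at the beginning.
The match spans [0:15] → '<<1a>>esl9<<s>>'.
Captured: group 1 = '1a>>esl9<<s'.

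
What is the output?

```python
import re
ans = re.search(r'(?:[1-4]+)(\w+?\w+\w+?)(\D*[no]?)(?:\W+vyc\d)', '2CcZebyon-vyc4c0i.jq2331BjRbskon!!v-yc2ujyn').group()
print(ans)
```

2CcZebyon-vyc4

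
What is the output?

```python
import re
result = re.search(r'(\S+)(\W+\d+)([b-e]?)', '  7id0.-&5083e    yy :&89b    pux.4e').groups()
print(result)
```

The match spans [2:14] → '7id0.-&5083e'.
Captured: group 1 = '7id0.-', group 2 = '&5083', group 3 = 'e'.

('7id0.-', '&5083', 'e')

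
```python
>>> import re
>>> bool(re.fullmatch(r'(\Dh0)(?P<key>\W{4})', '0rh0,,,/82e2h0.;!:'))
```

False

The pattern matches a non-digit, then the literal 'h0' (captured); then exactly 4 of a non-word character (captured as 'key').
`re.fullmatch` is like wrapping the pattern in `^…$` (in single-line mode).
Here the string isn't matched end-to-end, so the call returns None, and `bool(None)` is False.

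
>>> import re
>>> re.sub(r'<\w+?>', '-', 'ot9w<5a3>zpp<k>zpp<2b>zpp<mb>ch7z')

'ot9w-zpp-zpp-zpp-ch7z'

Matches: at [4:9] → '<5a3>'; at [12:15] → '<k>'; at [18:22] → '<2b>'; at [25:29] → '<mb>'.
`sub` substitutes '-' at each match site.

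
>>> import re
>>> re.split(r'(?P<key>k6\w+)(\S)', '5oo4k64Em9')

['5oo4', 'k64Em', '9', '']

Pattern: the literal 'k6', then one or more of a word character (captured as 'key'); then a non-whitespace character (captured).
Matches to split on: at [4:10] → 'k64Em9'.
The group in the pattern means `split` returns the separators' captures alongside the pieces.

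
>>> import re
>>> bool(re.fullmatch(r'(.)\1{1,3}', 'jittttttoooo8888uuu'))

`re.fullmatch` is like wrapping the pattern in `^…$` (in single-line mode).
Here there's no way to consume every character, so the call returns None, and `bool(None)` is False.

False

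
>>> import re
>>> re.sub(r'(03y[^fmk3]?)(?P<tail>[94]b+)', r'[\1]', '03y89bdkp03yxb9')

'[03y8]dkp03yxb9'

The replacement refers to a captured group, so each match is rewritten using its own captured text.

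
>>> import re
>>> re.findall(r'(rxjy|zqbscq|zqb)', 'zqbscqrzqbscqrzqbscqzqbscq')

Branches in `(...|...)` are attempted left-to-right; the first branch that allows the whole pattern to succeed is taken.
Because there's exactly one group, `findall` drops the full match and keeps group 1 from each hit.

['zqbscq', 'zqbscq', 'zqbscq', 'zqbscq']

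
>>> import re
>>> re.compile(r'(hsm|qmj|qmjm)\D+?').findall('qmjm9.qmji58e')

['qmj', 'qmj']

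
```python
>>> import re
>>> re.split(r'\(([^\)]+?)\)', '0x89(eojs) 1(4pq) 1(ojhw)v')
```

Matches to split on: at [4:10] → '(eojs)'; at [12:17] → '(4pq)'; at [19:25] → '(ojhw)'.
With a capturing group present, the delimiter's captured portion is kept in the result list.

['0x89', 'eojs', ' 1', '4pq', ' 1', 'ojhw', 'v']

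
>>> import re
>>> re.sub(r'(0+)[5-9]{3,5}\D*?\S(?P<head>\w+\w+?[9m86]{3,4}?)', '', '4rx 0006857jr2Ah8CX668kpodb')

'4rx kpodb'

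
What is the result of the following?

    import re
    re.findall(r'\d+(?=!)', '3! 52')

The lookaround is zero-width — it requires the adjacent text to match without consuming it, so the asserted text isn't part of the match.
Walking the string: at [0:1] → '3'.
With no groups in the pattern, `findall` gives back each whole match — 1 here.

['3']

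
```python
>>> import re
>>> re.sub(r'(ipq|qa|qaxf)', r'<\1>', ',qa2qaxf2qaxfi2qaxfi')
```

`|` is ordered: at each position the engine commits to the first alternative that works.
`\1` in the replacement pulls in group 1's text for each match.

',<qa>2<qa>xf2<qa>xfi2<qa>xfi'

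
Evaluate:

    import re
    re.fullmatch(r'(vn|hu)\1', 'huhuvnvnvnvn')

The backreference `\1` re-matches whatever the first group consumed, character for character.
`re.fullmatch` is like wrapping the pattern in `^…$` (in single-line mode).
Here the pattern can't cover the whole string, so the call returns None.

None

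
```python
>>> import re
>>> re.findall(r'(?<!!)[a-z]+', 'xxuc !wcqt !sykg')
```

The negative lookahead/lookbehind blocks any match where the forbidden context is present.
Matches: at [0:4] → 'xxuc'; at [7:10] → 'cqt'; at [13:16] → 'ykg'.
With no groups in the pattern, `findall` gives back each whole match — 3 here.

['xxuc', 'cqt', 'ykg']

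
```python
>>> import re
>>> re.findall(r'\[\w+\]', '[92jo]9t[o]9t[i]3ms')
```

['[92jo]', '[o]', '[i]']

Since nothing is captured, `findall` lists the 3 matched substrings directly.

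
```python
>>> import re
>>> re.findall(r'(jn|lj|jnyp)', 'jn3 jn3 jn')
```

Scanning left to right: at [0:2] match 'jn', group 1 = 'jn'; at [4:6] match 'jn', group 1 = 'jn'; at [8:10] match 'jn', group 1 = 'jn'.
`findall` collects group 1 from each match (3 total).

['jn', 'jn', 'jn']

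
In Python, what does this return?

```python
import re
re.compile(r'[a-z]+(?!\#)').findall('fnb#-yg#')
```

The negative lookaround is zero-width — it rules out positions where the adjacent text would match, without consuming anything.
Walking the string: at [0:2] → 'fn'; at [5:6] → 'y'.
`findall` yields the raw match text (2 of them) because the pattern has no groups.

['fn', 'y']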